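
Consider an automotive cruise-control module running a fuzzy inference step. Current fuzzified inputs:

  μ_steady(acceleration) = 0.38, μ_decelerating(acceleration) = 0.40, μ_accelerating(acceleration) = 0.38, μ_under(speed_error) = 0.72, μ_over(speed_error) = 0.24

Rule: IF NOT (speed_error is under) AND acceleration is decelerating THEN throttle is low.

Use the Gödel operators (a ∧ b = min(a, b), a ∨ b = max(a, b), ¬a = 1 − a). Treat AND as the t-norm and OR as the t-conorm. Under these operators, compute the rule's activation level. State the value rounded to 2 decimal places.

0.28

firing strength: ¬under=1−0.72=0.28, decelerating=0.40; AND[min(a, b)] → w = 0.28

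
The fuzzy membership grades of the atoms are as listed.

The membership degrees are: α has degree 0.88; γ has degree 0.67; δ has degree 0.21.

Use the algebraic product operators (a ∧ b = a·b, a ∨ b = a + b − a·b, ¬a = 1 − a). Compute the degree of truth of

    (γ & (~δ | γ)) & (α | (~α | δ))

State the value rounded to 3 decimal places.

~δ = 1 − 0.2100 = 0.7900
~δ | γ = a + b − a·b on (0.7900, 0.6700) = 0.9307
γ & (~δ | γ) = a·b on (0.6700, 0.9307) = 0.6236
~α = 1 − 0.8800 = 0.1200
~α | δ = a + b − a·b on (0.1200, 0.2100) = 0.3048
α | (~α | δ) = a + b − a·b on (0.8800, 0.3048) = 0.9166
(γ & (~δ | γ)) & (α | (~α | δ)) = a·b on (0.6236, 0.9166) = 0.5715

0.572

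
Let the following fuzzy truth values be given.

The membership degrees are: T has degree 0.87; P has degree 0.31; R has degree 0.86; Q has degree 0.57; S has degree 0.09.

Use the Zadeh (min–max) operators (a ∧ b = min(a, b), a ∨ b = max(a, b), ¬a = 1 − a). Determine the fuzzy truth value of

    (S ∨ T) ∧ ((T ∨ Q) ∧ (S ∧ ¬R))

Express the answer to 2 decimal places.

0.09

S ∨ T = max(a, b) on (0.09, 0.87) = 0.87
T ∨ Q = max(a, b) on (0.87, 0.57) = 0.87
¬R = 1 − 0.86 = 0.14
S ∧ ¬R = min(a, b) on (0.09, 0.14) = 0.09
(T ∨ Q) ∧ (S ∧ ¬R) = min(a, b) on (0.87, 0.09) = 0.09
(S ∨ T) ∧ ((T ∨ Q) ∧ (S ∧ ¬R)) = min(a, b) on (0.87, 0.09) = 0.09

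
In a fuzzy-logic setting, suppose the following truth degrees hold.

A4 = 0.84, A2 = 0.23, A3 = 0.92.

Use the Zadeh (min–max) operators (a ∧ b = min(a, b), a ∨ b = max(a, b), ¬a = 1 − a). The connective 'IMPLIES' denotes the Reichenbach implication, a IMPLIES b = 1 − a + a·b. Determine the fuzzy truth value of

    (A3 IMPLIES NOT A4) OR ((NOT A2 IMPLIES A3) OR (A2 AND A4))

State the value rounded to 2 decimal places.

0.94

NOT A4 = 1 − 0.84 = 0.16
A3 IMPLIES NOT A4  [Reichenbach: 1 − a + a·b] with a=0.92, b=0.16 → 0.23
NOT A2 = 1 − 0.23 = 0.77
NOT A2 IMPLIES A3  [Reichenbach: 1 − a + a·b] with a=0.77, b=0.92 → 0.94
A2 AND A4 = min(a, b) on (0.23, 0.84) = 0.23
(NOT A2 IMPLIES A3) OR (A2 AND A4) = max(a, b) on (0.94, 0.23) = 0.94
(A3 IMPLIES NOT A4) OR ((NOT A2 IMPLIES A3) OR (A2 AND A4)) = max(a, b) on (0.23, 0.94) = 0.94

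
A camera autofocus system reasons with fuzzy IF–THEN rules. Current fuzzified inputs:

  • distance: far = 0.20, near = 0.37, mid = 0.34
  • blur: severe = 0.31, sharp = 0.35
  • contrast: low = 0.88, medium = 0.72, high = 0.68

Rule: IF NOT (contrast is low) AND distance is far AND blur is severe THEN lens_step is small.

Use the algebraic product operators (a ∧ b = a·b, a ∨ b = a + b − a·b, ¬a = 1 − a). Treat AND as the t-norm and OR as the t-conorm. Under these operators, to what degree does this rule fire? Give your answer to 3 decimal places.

0.007

firing strength: ¬low=1−0.88=0.12, far=0.20, severe=0.31; AND[a·b] → w = 0.0074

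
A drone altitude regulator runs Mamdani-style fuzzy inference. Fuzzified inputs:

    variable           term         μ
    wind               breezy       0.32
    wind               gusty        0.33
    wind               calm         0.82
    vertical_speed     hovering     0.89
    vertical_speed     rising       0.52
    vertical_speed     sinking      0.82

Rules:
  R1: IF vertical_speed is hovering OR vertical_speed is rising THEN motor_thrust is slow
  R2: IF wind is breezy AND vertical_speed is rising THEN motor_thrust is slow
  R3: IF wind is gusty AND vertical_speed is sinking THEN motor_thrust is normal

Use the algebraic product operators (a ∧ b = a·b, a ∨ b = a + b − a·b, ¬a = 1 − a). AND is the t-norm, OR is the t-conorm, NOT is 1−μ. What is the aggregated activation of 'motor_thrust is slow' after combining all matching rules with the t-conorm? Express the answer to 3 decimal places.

R1: hovering=0.89, rising=0.52; OR[a + b − a·b] → w = 0.9472
R2: breezy=0.32, rising=0.52; AND[a·b] → w = 0.1664
R3: gusty=0.33, sinking=0.82; AND[a·b] → w = 0.2706
Rules with consequent 'slow': {R1, R2} → strengths 0.9472, 0.1664
Aggregate via t-conorm [a + b − a·b]: 0.9560

0.956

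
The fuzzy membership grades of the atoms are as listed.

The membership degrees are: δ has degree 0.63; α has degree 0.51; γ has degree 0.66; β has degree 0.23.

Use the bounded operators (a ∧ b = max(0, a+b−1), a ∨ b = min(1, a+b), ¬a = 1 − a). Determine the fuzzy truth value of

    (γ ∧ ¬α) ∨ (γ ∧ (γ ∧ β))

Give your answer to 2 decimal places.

¬α = 1 − 0.51 = 0.49
γ ∧ ¬α = max(0, a+b−1) on (0.66, 0.49) = 0.15
γ ∧ β = max(0, a+b−1) on (0.66, 0.23) = 0.00
γ ∧ (γ ∧ β) = max(0, a+b−1) on (0.66, 0.00) = 0.00
(γ ∧ ¬α) ∨ (γ ∧ (γ ∧ β)) = min(1, a+b) on (0.15, 0.00) = 0.15

0.15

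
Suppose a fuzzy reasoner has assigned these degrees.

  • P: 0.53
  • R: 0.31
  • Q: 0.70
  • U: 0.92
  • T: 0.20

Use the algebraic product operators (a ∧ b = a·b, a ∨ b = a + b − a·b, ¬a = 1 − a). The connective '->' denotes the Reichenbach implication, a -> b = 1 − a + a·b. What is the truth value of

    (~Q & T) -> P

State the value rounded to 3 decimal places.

~Q = 1 − 0.7000 = 0.3000
~Q & T = a·b on (0.3000, 0.2000) = 0.0600
(~Q & T) -> P  [Reichenbach: 1 − a + a·b] with a=0.0600, b=0.5300 → 0.9718

0.972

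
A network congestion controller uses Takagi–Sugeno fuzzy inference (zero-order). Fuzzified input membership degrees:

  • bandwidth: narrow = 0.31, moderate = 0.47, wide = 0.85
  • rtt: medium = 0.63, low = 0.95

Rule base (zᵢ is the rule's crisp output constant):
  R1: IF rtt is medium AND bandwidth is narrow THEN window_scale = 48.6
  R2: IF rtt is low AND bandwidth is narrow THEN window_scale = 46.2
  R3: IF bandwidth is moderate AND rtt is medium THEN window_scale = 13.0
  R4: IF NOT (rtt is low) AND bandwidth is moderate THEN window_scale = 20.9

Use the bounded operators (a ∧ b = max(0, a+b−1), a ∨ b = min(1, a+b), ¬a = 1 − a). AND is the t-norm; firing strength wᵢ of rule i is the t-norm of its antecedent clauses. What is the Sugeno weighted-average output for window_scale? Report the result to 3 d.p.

36.978

R1 (z=48.6): medium=0.63, narrow=0.31; AND[max(0, a+b−1)] → w = 0.00
R2 (z=46.2): low=0.95, narrow=0.31; AND[max(0, a+b−1)] → w = 0.26
R3 (z=13.0): moderate=0.47, medium=0.63; AND[max(0, a+b−1)] → w = 0.10
R4 (z=20.9): ¬low=1−0.95=0.05, moderate=0.47; AND[max(0, a+b−1)] → w = 0.00
Weighted average = (0.00·48.6 + 0.26·46.2 + 0.10·13.0 + 0.00·20.9) / (0.00 + 0.26 + 0.10 + 0.00)
  = 13.3120 / 0.3600 = 36.978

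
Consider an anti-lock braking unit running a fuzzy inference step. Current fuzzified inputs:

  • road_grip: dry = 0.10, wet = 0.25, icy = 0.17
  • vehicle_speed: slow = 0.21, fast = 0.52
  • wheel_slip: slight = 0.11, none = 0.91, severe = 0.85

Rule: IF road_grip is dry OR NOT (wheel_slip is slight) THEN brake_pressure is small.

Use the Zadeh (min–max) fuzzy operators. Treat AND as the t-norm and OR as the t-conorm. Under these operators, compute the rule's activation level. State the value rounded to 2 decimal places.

0.89

firing strength: dry=0.10, ¬slight=1−0.11=0.89; OR[max(a, b)] → w = 0.89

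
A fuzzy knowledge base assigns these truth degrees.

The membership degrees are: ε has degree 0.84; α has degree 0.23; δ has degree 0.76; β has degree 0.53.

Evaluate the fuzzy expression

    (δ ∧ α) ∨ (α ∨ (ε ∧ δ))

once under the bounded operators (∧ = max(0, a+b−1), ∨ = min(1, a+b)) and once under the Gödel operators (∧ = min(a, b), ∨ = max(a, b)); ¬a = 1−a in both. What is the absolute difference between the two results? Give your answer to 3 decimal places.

Under bounded:
  δ ∧ α = max(0, a+b−1) on (0.76, 0.23) = 0.00
  ε ∧ δ = max(0, a+b−1) on (0.84, 0.76) = 0.60
  α ∨ (ε ∧ δ) = min(1, a+b) on (0.23, 0.60) = 0.83
  (δ ∧ α) ∨ (α ∨ (ε ∧ δ)) = min(1, a+b) on (0.00, 0.83) = 0.83
  → value = 0.8300
Under Gödel:
  δ ∧ α = min(a, b) on (0.76, 0.23) = 0.23
  ε ∧ δ = min(a, b) on (0.84, 0.76) = 0.76
  α ∨ (ε ∧ δ) = max(a, b) on (0.23, 0.76) = 0.76
  (δ ∧ α) ∨ (α ∨ (ε ∧ δ)) = max(a, b) on (0.23, 0.76) = 0.76
  → value = 0.7600
|0.8300 − 0.7600| = 0.070

0.070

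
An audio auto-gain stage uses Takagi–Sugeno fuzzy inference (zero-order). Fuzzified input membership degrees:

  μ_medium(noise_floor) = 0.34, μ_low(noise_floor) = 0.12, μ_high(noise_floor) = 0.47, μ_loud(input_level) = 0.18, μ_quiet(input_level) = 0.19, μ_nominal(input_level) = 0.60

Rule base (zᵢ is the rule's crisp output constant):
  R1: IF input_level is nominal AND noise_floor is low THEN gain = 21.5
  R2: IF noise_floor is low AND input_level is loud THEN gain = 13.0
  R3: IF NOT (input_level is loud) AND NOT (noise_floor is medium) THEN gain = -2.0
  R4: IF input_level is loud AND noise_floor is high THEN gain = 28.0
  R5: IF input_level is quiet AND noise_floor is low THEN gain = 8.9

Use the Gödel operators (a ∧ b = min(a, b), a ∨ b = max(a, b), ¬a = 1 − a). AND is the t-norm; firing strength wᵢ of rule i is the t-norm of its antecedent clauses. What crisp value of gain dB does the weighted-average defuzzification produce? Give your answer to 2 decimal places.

R1 (z=21.5): nominal=0.60, low=0.12; AND[min(a, b)] → w = 0.12
R2 (z=13.0): low=0.12, loud=0.18; AND[min(a, b)] → w = 0.12
R3 (z=-2.0): ¬loud=1−0.18=0.82, ¬medium=1−0.34=0.66; AND[min(a, b)] → w = 0.66
R4 (z=28.0): loud=0.18, high=0.47; AND[min(a, b)] → w = 0.18
R5 (z=8.9): quiet=0.19, low=0.12; AND[min(a, b)] → w = 0.12
Weighted average = (0.12·21.5 + 0.12·13.0 + 0.66·-2.0 + 0.18·28.0 + 0.12·8.9) / (0.12 + 0.12 + 0.66 + 0.18 + 0.12)
  = 8.9280 / 1.2000 = 7.44

7.44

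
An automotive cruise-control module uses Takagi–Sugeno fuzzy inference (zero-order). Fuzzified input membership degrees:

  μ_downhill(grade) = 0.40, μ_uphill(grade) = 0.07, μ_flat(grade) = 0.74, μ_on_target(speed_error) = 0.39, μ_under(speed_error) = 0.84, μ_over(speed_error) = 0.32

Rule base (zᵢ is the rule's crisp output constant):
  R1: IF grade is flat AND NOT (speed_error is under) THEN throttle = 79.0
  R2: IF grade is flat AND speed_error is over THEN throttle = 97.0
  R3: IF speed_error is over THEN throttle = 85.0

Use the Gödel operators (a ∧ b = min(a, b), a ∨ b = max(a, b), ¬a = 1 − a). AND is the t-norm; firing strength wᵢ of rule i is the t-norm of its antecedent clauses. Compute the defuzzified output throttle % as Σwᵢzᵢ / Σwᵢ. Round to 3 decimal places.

88.600

R1 (z=79.0): flat=0.74, ¬under=1−0.84=0.16; AND[min(a, b)] → w = 0.16
R2 (z=97.0): flat=0.74, over=0.32; AND[min(a, b)] → w = 0.32
R3 (z=85.0): over=0.32 → w = 0.32
Weighted average = (0.16·79.0 + 0.32·97.0 + 0.32·85.0) / (0.16 + 0.32 + 0.32)
  = 70.8800 / 0.8000 = 88.600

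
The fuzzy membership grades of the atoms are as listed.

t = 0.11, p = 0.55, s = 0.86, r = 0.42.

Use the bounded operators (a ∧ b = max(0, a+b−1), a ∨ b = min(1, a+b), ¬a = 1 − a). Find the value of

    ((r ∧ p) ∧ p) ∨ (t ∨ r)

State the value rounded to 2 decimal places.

0.53

r ∧ p = max(0, a+b−1) on (0.42, 0.55) = 0.00
(r ∧ p) ∧ p = max(0, a+b−1) on (0.00, 0.55) = 0.00
t ∨ r = min(1, a+b) on (0.11, 0.42) = 0.53
((r ∧ p) ∧ p) ∨ (t ∨ r) = min(1, a+b) on (0.00, 0.53) = 0.53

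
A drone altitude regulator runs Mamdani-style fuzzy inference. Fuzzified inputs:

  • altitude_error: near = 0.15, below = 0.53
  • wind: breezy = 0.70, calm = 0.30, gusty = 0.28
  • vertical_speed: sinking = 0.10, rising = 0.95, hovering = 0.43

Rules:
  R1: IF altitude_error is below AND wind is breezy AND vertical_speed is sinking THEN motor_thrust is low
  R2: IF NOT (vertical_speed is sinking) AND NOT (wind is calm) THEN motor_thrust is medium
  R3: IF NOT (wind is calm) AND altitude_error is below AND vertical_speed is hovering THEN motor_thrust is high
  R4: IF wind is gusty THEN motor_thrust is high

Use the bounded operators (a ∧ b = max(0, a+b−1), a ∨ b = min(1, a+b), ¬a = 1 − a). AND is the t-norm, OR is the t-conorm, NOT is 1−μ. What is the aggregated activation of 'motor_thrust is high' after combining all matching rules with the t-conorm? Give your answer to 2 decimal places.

0.28

R1: below=0.53, breezy=0.70, sinking=0.10; AND[max(0, a+b−1)] → w = 0.00
R2: ¬sinking=1−0.10=0.90, ¬calm=1−0.30=0.70; AND[max(0, a+b−1)] → w = 0.60
R3: ¬calm=1−0.30=0.70, below=0.53, hovering=0.43; AND[max(0, a+b−1)] → w = 0.00
R4: gusty=0.28 → w = 0.28
Rules with consequent 'high': {R3, R4} → strengths 0.00, 0.28
Aggregate via t-conorm [min(1, a+b)]: 0.28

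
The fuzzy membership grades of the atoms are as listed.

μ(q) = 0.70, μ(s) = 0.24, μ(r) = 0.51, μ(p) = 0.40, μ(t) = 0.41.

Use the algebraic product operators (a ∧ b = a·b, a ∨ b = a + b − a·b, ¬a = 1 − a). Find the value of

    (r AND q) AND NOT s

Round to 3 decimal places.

0.271

r AND q = a·b on (0.5100, 0.7000) = 0.3570
NOT s = 1 − 0.2400 = 0.7600
(r AND q) AND NOT s = a·b on (0.3570, 0.7600) = 0.2713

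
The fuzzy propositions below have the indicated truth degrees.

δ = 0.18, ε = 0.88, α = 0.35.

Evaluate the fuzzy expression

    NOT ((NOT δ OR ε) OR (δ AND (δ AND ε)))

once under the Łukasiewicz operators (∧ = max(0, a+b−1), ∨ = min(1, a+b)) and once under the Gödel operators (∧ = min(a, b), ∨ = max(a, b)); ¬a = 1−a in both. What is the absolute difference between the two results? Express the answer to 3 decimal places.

Under Łukasiewicz:
  NOT δ = 1 − 0.18 = 0.82
  NOT δ OR ε = min(1, a+b) on (0.82, 0.88) = 1.00
  δ AND ε = max(0, a+b−1) on (0.18, 0.88) = 0.06
  δ AND (δ AND ε) = max(0, a+b−1) on (0.18, 0.06) = 0.00
  (NOT δ OR ε) OR (δ AND (δ AND ε)) = min(1, a+b) on (1.00, 0.00) = 1.00
  NOT ((NOT δ OR ε) OR (δ AND (δ AND ε))) = 1 − 1.00 = 0.00
  → value = 0.0000
Under Gödel:
  NOT δ = 1 − 0.18 = 0.82
  NOT δ OR ε = max(a, b) on (0.82, 0.88) = 0.88
  δ AND ε = min(a, b) on (0.18, 0.88) = 0.18
  δ AND (δ AND ε) = min(a, b) on (0.18, 0.18) = 0.18
  (NOT δ OR ε) OR (δ AND (δ AND ε)) = max(a, b) on (0.88, 0.18) = 0.88
  NOT ((NOT δ OR ε) OR (δ AND (δ AND ε))) = 1 − 0.88 = 0.12
  → value = 0.1200
|0.0000 − 0.1200| = 0.120

0.120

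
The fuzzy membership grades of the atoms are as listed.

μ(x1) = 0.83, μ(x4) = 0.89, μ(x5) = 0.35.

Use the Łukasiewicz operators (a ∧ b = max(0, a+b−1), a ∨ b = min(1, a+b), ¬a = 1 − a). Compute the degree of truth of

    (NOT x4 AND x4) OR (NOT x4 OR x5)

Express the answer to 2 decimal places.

0.46

NOT x4 = 1 − 0.89 = 0.11
NOT x4 AND x4 = max(0, a+b−1) on (0.11, 0.89) = 0.00
NOT x4 = 1 − 0.89 = 0.11
NOT x4 OR x5 = min(1, a+b) on (0.11, 0.35) = 0.46
(NOT x4 AND x4) OR (NOT x4 OR x5) = min(1, a+b) on (0.00, 0.46) = 0.46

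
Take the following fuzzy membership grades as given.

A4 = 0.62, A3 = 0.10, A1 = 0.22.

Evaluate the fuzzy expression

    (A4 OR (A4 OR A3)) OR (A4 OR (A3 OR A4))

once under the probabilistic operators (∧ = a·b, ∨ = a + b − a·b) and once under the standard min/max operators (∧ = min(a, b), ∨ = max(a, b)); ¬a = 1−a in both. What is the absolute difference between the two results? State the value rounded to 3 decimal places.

0.363

Under probabilistic:
  A4 OR A3 = a + b − a·b on (0.6200, 0.1000) = 0.6580
  A4 OR (A4 OR A3) = a + b − a·b on (0.6200, 0.6580) = 0.8700
  A3 OR A4 = a + b − a·b on (0.1000, 0.6200) = 0.6580
  A4 OR (A3 OR A4) = a + b − a·b on (0.6200, 0.6580) = 0.8700
  (A4 OR (A4 OR A3)) OR (A4 OR (A3 OR A4)) = a + b − a·b on (0.8700, 0.8700) = 0.9831
  → value = 0.9831
Under standard min/max:
  A4 OR A3 = max(a, b) on (0.62, 0.10) = 0.62
  A4 OR (A4 OR A3) = max(a, b) on (0.62, 0.62) = 0.62
  A3 OR A4 = max(a, b) on (0.10, 0.62) = 0.62
  A4 OR (A3 OR A4) = max(a, b) on (0.62, 0.62) = 0.62
  (A4 OR (A4 OR A3)) OR (A4 OR (A3 OR A4)) = max(a, b) on (0.62, 0.62) = 0.62
  → value = 0.6200
|0.9831 − 0.6200| = 0.363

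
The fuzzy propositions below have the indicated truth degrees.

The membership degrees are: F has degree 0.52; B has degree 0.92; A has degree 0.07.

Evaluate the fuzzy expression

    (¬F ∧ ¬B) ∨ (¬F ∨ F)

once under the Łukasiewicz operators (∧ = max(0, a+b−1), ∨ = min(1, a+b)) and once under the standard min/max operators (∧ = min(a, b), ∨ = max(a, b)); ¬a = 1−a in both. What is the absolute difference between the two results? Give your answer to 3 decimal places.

Under Łukasiewicz:
  ¬F = 1 − 0.52 = 0.48
  ¬B = 1 − 0.92 = 0.08
  ¬F ∧ ¬B = max(0, a+b−1) on (0.48, 0.08) = 0.00
  ¬F = 1 − 0.52 = 0.48
  ¬F ∨ F = min(1, a+b) on (0.48, 0.52) = 1.00
  (¬F ∧ ¬B) ∨ (¬F ∨ F) = min(1, a+b) on (0.00, 1.00) = 1.00
  → value = 1.0000
Under standard min/max:
  ¬F = 1 − 0.52 = 0.48
  ¬B = 1 − 0.92 = 0.08
  ¬F ∧ ¬B = min(a, b) on (0.48, 0.08) = 0.08
  ¬F = 1 − 0.52 = 0.48
  ¬F ∨ F = max(a, b) on (0.48, 0.52) = 0.52
  (¬F ∧ ¬B) ∨ (¬F ∨ F) = max(a, b) on (0.08, 0.52) = 0.52
  → value = 0.5200
|1.0000 − 0.5200| = 0.480

0.480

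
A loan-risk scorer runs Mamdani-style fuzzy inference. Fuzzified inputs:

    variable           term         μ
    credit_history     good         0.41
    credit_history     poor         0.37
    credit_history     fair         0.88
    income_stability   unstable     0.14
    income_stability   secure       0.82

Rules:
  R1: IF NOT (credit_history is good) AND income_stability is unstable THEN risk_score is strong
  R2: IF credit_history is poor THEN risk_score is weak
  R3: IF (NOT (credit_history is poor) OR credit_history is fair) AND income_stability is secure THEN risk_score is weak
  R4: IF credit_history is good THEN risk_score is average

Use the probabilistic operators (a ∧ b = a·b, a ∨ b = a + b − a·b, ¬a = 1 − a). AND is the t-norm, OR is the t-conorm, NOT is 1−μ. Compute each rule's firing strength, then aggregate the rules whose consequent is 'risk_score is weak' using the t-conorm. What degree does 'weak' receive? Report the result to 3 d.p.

0.864

R1: ¬good=1−0.41=0.59, unstable=0.14; AND[a·b] → w = 0.0826
R2: poor=0.37 → w = 0.3700
R3: (¬poor=1−0.37=0.63 OR fair=0.88) = 0.9556; AND[a·b] with secure=0.82 → w = 0.7836
R4: good=0.41 → w = 0.4100
Rules with consequent 'weak': {R2, R3} → strengths 0.3700, 0.7836
Aggregate via t-conorm [a + b − a·b]: 0.8637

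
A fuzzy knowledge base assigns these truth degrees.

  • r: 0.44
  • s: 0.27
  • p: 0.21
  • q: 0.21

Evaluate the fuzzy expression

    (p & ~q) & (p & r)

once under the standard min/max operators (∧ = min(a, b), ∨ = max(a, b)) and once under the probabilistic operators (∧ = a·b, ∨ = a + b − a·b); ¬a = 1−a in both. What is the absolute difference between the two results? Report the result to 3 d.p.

Under standard min/max:
  ~q = 1 − 0.21 = 0.79
  p & ~q = min(a, b) on (0.21, 0.79) = 0.21
  p & r = min(a, b) on (0.21, 0.44) = 0.21
  (p & ~q) & (p & r) = min(a, b) on (0.21, 0.21) = 0.21
  → value = 0.2100
Under probabilistic:
  ~q = 1 − 0.2100 = 0.7900
  p & ~q = a·b on (0.2100, 0.7900) = 0.1659
  p & r = a·b on (0.2100, 0.4400) = 0.0924
  (p & ~q) & (p & r) = a·b on (0.1659, 0.0924) = 0.0153
  → value = 0.0153
|0.2100 − 0.0153| = 0.195

0.195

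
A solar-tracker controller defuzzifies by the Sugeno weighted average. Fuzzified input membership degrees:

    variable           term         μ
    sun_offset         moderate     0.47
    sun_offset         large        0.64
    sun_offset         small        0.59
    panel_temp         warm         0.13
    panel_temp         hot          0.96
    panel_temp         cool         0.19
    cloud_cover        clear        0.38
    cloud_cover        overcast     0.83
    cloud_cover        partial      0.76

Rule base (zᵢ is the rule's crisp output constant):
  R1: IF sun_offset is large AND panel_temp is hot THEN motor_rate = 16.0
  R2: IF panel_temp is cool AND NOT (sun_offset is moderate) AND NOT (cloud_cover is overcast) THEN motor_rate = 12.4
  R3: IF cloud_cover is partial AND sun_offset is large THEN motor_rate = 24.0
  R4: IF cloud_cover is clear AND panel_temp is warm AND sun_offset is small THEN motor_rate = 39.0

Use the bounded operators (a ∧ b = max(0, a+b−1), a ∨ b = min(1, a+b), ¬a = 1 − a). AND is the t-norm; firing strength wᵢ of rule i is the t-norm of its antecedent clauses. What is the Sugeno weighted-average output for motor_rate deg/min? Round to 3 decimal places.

19.200

R1 (z=16.0): large=0.64, hot=0.96; AND[max(0, a+b−1)] → w = 0.60
R2 (z=12.4): cool=0.19, ¬moderate=1−0.47=0.53, ¬overcast=1−0.83=0.17; AND[max(0, a+b−1)] → w = 0.00
R3 (z=24.0): partial=0.76, large=0.64; AND[max(0, a+b−1)] → w = 0.40
R4 (z=39.0): clear=0.38, warm=0.13, small=0.59; AND[max(0, a+b−1)] → w = 0.00
Weighted average = (0.60·16.0 + 0.00·12.4 + 0.40·24.0 + 0.00·39.0) / (0.60 + 0.00 + 0.40 + 0.00)
  = 19.2000 / 1.0000 = 19.200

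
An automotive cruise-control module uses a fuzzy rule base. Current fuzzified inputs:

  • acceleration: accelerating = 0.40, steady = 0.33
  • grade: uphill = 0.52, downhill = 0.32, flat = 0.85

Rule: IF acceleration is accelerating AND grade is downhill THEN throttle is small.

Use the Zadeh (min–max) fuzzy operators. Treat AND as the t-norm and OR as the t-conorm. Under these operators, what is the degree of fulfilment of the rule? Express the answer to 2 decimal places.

firing strength: accelerating=0.40, downhill=0.32; AND[min(a, b)] → w = 0.32

0.32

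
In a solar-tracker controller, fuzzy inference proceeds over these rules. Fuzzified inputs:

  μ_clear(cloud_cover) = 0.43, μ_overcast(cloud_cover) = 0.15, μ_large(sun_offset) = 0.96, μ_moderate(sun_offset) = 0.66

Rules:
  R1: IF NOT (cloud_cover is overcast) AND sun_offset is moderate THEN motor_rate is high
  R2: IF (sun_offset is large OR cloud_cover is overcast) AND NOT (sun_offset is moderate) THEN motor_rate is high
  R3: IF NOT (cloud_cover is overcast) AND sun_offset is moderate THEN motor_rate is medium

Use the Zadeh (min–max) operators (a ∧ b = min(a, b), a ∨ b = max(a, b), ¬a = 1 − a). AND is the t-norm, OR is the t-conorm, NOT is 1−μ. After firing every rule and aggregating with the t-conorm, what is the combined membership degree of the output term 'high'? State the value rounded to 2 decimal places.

0.66

R1: ¬overcast=1−0.15=0.85, moderate=0.66; AND[min(a, b)] → w = 0.66
R2: (large=0.96 OR overcast=0.15) = 0.96; AND[min(a, b)] with ¬moderate=1−0.66=0.34 → w = 0.34
R3: ¬overcast=1−0.15=0.85, moderate=0.66; AND[min(a, b)] → w = 0.66
Rules with consequent 'high': {R1, R2} → strengths 0.66, 0.34
Aggregate via t-conorm [max(a, b)]: 0.66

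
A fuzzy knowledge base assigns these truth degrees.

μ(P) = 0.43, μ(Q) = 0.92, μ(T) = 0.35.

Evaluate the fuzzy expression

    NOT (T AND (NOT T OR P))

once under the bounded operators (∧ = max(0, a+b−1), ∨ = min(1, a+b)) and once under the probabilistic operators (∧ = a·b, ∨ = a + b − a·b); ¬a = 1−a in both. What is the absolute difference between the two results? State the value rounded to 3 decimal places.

0.070

Under bounded:
  NOT T = 1 − 0.35 = 0.65
  NOT T OR P = min(1, a+b) on (0.65, 0.43) = 1.00
  T AND (NOT T OR P) = max(0, a+b−1) on (0.35, 1.00) = 0.35
  NOT (T AND (NOT T OR P)) = 1 − 0.35 = 0.65
  → value = 0.6500
Under probabilistic:
  NOT T = 1 − 0.3500 = 0.6500
  NOT T OR P = a + b − a·b on (0.6500, 0.4300) = 0.8005
  T AND (NOT T OR P) = a·b on (0.3500, 0.8005) = 0.2802
  NOT (T AND (NOT T OR P)) = 1 − 0.2802 = 0.7198
  → value = 0.7198
|0.6500 − 0.7198| = 0.070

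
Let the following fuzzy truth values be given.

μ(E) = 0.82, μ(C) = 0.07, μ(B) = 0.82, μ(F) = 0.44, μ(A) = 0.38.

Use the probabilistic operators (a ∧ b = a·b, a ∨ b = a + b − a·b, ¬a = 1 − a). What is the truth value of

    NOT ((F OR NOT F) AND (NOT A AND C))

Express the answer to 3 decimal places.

0.967

NOT F = 1 − 0.4400 = 0.5600
F OR NOT F = a + b − a·b on (0.4400, 0.5600) = 0.7536
NOT A = 1 − 0.3800 = 0.6200
NOT A AND C = a·b on (0.6200, 0.0700) = 0.0434
(F OR NOT F) AND (NOT A AND C) = a·b on (0.7536, 0.0434) = 0.0327
NOT ((F OR NOT F) AND (NOT A AND C)) = 1 − 0.0327 = 0.9673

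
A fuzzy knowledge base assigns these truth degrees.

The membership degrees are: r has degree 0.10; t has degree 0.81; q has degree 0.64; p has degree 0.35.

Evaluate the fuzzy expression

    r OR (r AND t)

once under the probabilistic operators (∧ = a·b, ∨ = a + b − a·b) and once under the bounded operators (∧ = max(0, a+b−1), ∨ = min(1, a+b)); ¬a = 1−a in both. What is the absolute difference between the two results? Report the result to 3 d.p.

0.073

Under probabilistic:
  r AND t = a·b on (0.1000, 0.8100) = 0.0810
  r OR (r AND t) = a + b − a·b on (0.1000, 0.0810) = 0.1729
  → value = 0.1729
Under bounded:
  r AND t = max(0, a+b−1) on (0.10, 0.81) = 0.00
  r OR (r AND t) = min(1, a+b) on (0.10, 0.00) = 0.10
  → value = 0.1000
|0.1729 − 0.1000| = 0.073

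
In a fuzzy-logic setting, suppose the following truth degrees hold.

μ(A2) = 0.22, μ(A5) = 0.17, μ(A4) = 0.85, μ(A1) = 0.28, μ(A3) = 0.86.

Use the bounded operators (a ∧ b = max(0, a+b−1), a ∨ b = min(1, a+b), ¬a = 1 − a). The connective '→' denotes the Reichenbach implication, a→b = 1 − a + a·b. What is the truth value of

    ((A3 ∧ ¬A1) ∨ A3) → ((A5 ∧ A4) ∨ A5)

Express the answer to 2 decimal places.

0.19

¬A1 = 1 − 0.28 = 0.72
A3 ∧ ¬A1 = max(0, a+b−1) on (0.86, 0.72) = 0.58
(A3 ∧ ¬A1) ∨ A3 = min(1, a+b) on (0.58, 0.86) = 1.00
A5 ∧ A4 = max(0, a+b−1) on (0.17, 0.85) = 0.02
(A5 ∧ A4) ∨ A5 = min(1, a+b) on (0.02, 0.17) = 0.19
((A3 ∧ ¬A1) ∨ A3) → ((A5 ∧ A4) ∨ A5)  [Reichenbach: 1 − a + a·b] with a=1.00, b=0.19 → 0.19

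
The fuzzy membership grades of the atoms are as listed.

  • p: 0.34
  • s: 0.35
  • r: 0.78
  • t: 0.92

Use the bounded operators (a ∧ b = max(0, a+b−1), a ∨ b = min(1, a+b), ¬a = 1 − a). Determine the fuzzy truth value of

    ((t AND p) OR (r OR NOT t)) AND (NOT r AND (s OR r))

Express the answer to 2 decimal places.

t AND p = max(0, a+b−1) on (0.92, 0.34) = 0.26
NOT t = 1 − 0.92 = 0.08
r OR NOT t = min(1, a+b) on (0.78, 0.08) = 0.86
(t AND p) OR (r OR NOT t) = min(1, a+b) on (0.26, 0.86) = 1.00
NOT r = 1 − 0.78 = 0.22
s OR r = min(1, a+b) on (0.35, 0.78) = 1.00
NOT r AND (s OR r) = max(0, a+b−1) on (0.22, 1.00) = 0.22
((t AND p) OR (r OR NOT t)) AND (NOT r AND (s OR r)) = max(0, a+b−1) on (1.00, 0.22) = 0.22

0.22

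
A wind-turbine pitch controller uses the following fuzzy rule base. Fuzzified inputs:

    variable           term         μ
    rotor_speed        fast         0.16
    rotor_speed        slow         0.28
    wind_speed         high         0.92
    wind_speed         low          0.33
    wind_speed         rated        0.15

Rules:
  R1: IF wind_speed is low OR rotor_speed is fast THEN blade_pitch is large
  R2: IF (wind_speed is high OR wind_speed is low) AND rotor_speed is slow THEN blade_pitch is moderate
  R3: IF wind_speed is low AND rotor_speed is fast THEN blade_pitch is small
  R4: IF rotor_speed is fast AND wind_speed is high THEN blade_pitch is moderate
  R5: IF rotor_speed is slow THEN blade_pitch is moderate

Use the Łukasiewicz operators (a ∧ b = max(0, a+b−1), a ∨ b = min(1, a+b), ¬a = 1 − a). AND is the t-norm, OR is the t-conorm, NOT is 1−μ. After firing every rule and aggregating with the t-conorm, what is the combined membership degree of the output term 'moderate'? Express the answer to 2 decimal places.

0.64

R1: low=0.33, fast=0.16; OR[min(1, a+b)] → w = 0.49
R2: (high=0.92 OR low=0.33) = 1.00; AND[max(0, a+b−1)] with slow=0.28 → w = 0.28
R3: low=0.33, fast=0.16; AND[max(0, a+b−1)] → w = 0.00
R4: fast=0.16, high=0.92; AND[max(0, a+b−1)] → w = 0.08
R5: slow=0.28 → w = 0.28
Rules with consequent 'moderate': {R2, R4, R5} → strengths 0.28, 0.08, 0.28
Aggregate via t-conorm [min(1, a+b)]: 0.64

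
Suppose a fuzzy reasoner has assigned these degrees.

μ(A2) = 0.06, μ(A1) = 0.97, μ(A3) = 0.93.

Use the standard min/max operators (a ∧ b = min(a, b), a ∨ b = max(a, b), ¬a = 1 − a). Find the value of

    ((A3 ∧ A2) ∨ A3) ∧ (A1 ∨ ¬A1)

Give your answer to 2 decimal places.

0.93

A3 ∧ A2 = min(a, b) on (0.93, 0.06) = 0.06
(A3 ∧ A2) ∨ A3 = max(a, b) on (0.06, 0.93) = 0.93
¬A1 = 1 − 0.97 = 0.03
A1 ∨ ¬A1 = max(a, b) on (0.97, 0.03) = 0.97
((A3 ∧ A2) ∨ A3) ∧ (A1 ∨ ¬A1) = min(a, b) on (0.93, 0.97) = 0.93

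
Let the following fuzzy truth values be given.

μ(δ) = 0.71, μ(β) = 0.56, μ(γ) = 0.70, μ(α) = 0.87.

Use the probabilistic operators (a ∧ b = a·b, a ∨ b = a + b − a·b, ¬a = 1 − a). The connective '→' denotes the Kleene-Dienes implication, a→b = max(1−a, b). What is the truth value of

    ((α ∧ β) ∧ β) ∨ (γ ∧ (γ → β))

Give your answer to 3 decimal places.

α ∧ β = a·b on (0.8700, 0.5600) = 0.4872
(α ∧ β) ∧ β = a·b on (0.4872, 0.5600) = 0.2728
γ → β  [Kleene-Dienes: max(1−a, b)] with a=0.7000, b=0.5600 → 0.5600
γ ∧ (γ → β) = a·b on (0.7000, 0.5600) = 0.3920
((α ∧ β) ∧ β) ∨ (γ ∧ (γ → β)) = a + b − a·b on (0.2728, 0.3920) = 0.5579

0.558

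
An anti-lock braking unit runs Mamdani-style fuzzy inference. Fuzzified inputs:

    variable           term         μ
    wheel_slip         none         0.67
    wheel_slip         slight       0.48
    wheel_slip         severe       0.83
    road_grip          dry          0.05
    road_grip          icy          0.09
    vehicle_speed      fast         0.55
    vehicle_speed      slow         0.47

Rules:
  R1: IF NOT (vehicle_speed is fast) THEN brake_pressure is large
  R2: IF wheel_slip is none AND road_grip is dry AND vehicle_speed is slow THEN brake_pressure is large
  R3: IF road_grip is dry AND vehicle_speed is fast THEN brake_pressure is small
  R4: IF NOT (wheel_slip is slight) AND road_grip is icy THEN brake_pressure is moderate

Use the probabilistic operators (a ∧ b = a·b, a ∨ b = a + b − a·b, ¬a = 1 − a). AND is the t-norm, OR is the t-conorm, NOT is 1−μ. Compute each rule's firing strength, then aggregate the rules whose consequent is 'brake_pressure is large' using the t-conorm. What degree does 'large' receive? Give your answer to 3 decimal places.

R1: ¬fast=1−0.55=0.45 → w = 0.4500
R2: none=0.67, dry=0.05, slow=0.47; AND[a·b] → w = 0.0157
R3: dry=0.05, fast=0.55; AND[a·b] → w = 0.0275
R4: ¬slight=1−0.48=0.52, icy=0.09; AND[a·b] → w = 0.0468
Rules with consequent 'large': {R1, R2} → strengths 0.4500, 0.0157
Aggregate via t-conorm [a + b − a·b]: 0.4587

0.459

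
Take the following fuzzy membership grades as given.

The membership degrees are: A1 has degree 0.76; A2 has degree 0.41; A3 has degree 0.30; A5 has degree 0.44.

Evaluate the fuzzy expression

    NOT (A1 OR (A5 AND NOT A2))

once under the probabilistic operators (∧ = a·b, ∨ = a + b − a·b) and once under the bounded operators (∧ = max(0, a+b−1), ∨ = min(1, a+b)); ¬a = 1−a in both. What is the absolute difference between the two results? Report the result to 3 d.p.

0.032

Under probabilistic:
  NOT A2 = 1 − 0.4100 = 0.5900
  A5 AND NOT A2 = a·b on (0.4400, 0.5900) = 0.2596
  A1 OR (A5 AND NOT A2) = a + b − a·b on (0.7600, 0.2596) = 0.8223
  NOT (A1 OR (A5 AND NOT A2)) = 1 − 0.8223 = 0.1777
  → value = 0.1777
Under bounded:
  NOT A2 = 1 − 0.41 = 0.59
  A5 AND NOT A2 = max(0, a+b−1) on (0.44, 0.59) = 0.03
  A1 OR (A5 AND NOT A2) = min(1, a+b) on (0.76, 0.03) = 0.79
  NOT (A1 OR (A5 AND NOT A2)) = 1 − 0.79 = 0.21
  → value = 0.2100
|0.1777 − 0.2100| = 0.032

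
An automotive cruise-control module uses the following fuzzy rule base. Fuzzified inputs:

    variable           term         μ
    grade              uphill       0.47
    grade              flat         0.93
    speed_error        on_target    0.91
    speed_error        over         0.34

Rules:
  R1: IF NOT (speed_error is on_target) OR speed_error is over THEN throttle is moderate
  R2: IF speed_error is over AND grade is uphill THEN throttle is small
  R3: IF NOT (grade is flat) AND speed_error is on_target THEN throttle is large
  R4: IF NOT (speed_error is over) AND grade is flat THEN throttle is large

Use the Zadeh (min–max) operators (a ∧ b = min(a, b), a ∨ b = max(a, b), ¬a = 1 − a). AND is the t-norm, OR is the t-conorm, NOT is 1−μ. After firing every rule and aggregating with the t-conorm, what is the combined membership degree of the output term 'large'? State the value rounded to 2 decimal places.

R1: ¬on_target=1−0.91=0.09, over=0.34; OR[max(a, b)] → w = 0.34
R2: over=0.34, uphill=0.47; AND[min(a, b)] → w = 0.34
R3: ¬flat=1−0.93=0.07, on_target=0.91; AND[min(a, b)] → w = 0.07
R4: ¬over=1−0.34=0.66, flat=0.93; AND[min(a, b)] → w = 0.66
Rules with consequent 'large': {R3, R4} → strengths 0.07, 0.66
Aggregate via t-conorm [max(a, b)]: 0.66

0.66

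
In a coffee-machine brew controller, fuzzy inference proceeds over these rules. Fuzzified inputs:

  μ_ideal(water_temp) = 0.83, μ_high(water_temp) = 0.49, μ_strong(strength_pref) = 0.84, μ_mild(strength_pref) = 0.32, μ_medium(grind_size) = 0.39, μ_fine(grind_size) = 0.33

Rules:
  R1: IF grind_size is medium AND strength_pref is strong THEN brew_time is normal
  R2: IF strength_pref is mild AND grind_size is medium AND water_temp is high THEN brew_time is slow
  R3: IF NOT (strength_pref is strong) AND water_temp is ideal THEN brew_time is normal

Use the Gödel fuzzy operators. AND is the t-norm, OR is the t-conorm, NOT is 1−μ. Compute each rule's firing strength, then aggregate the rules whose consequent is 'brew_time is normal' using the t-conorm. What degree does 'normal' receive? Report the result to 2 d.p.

R1: medium=0.39, strong=0.84; AND[min(a, b)] → w = 0.39
R2: mild=0.32, medium=0.39, high=0.49; AND[min(a, b)] → w = 0.32
R3: ¬strong=1−0.84=0.16, ideal=0.83; AND[min(a, b)] → w = 0.16
Rules with consequent 'normal': {R1, R3} → strengths 0.39, 0.16
Aggregate via t-conorm [max(a, b)]: 0.39

0.39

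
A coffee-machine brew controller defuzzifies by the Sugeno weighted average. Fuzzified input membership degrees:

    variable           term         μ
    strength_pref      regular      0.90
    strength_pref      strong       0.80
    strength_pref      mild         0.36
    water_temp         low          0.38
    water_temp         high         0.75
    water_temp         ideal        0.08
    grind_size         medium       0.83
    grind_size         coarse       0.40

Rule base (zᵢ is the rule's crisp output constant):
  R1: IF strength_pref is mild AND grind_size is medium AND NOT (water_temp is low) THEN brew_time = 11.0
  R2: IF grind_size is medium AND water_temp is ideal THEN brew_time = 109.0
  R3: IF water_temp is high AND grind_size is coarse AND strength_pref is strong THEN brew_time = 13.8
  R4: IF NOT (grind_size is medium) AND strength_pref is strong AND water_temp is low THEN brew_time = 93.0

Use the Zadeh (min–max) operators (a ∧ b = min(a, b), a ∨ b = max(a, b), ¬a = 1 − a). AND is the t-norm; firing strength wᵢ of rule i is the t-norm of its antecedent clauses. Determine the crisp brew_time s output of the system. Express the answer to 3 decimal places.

R1 (z=11.0): mild=0.36, medium=0.83, ¬low=1−0.38=0.62; AND[min(a, b)] → w = 0.36
R2 (z=109.0): medium=0.83, ideal=0.08; AND[min(a, b)] → w = 0.08
R3 (z=13.8): high=0.75, coarse=0.40, strong=0.80; AND[min(a, b)] → w = 0.40
R4 (z=93.0): ¬medium=1−0.83=0.17, strong=0.80, low=0.38; AND[min(a, b)] → w = 0.17
Weighted average = (0.36·11.0 + 0.08·109.0 + 0.40·13.8 + 0.17·93.0) / (0.36 + 0.08 + 0.40 + 0.17)
  = 34.0100 / 1.0100 = 33.673

33.673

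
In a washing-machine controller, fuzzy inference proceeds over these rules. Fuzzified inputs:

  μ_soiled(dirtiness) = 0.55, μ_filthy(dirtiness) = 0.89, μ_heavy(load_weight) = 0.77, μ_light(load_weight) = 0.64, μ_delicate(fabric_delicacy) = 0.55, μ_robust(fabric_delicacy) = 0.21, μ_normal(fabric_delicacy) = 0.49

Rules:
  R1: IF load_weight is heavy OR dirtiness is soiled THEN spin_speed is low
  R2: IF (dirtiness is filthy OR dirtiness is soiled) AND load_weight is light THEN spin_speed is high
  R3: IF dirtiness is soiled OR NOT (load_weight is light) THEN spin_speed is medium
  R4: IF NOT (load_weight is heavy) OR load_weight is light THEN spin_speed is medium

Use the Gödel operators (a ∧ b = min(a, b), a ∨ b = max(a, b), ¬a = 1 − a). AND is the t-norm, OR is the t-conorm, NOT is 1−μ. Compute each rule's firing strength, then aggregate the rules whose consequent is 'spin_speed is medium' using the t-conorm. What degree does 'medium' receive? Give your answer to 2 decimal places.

0.64

R1: heavy=0.77, soiled=0.55; OR[max(a, b)] → w = 0.77
R2: (filthy=0.89 OR soiled=0.55) = 0.89; AND[min(a, b)] with light=0.64 → w = 0.64
R3: soiled=0.55, ¬light=1−0.64=0.36; OR[max(a, b)] → w = 0.55
R4: ¬heavy=1−0.77=0.23, light=0.64; OR[max(a, b)] → w = 0.64
Rules with consequent 'medium': {R3, R4} → strengths 0.55, 0.64
Aggregate via t-conorm [max(a, b)]: 0.64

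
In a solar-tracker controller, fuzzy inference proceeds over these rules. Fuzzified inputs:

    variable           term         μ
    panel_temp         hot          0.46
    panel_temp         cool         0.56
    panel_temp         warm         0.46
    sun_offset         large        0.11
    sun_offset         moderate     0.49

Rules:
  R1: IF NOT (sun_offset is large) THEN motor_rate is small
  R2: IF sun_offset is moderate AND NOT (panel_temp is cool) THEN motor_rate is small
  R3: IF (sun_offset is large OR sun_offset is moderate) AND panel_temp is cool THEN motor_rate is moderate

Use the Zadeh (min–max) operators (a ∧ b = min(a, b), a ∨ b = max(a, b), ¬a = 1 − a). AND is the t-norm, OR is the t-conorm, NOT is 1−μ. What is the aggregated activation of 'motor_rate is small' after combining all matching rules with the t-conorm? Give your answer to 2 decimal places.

R1: ¬large=1−0.11=0.89 → w = 0.89
R2: moderate=0.49, ¬cool=1−0.56=0.44; AND[min(a, b)] → w = 0.44
R3: (large=0.11 OR moderate=0.49) = 0.49; AND[min(a, b)] with cool=0.56 → w = 0.49
Rules with consequent 'small': {R1, R2} → strengths 0.89, 0.44
Aggregate via t-conorm [max(a, b)]: 0.89

0.89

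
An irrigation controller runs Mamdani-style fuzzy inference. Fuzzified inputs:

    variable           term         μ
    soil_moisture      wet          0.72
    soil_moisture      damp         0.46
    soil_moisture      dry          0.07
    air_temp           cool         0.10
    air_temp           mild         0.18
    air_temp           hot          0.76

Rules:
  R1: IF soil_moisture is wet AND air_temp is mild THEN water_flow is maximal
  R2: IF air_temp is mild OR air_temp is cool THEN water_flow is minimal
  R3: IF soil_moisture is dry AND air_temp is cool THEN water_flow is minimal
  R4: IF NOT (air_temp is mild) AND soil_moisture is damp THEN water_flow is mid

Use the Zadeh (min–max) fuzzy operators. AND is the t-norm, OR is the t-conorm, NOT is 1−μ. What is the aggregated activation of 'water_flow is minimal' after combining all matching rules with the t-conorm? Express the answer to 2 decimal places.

R1: wet=0.72, mild=0.18; AND[min(a, b)] → w = 0.18
R2: mild=0.18, cool=0.10; OR[max(a, b)] → w = 0.18
R3: dry=0.07, cool=0.10; AND[min(a, b)] → w = 0.07
R4: ¬mild=1−0.18=0.82, damp=0.46; AND[min(a, b)] → w = 0.46
Rules with consequent 'minimal': {R2, R3} → strengths 0.18, 0.07
Aggregate via t-conorm [max(a, b)]: 0.18

0.18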